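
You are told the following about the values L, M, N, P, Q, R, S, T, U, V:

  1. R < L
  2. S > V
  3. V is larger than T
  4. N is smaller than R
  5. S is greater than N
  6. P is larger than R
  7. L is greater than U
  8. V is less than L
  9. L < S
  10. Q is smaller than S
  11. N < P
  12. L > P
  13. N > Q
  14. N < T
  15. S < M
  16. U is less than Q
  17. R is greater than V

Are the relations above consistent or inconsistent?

consistent

The single ordering U < Q < N < T < V < R < P < L < S < M satisfies every listed relation, so no contradiction arises.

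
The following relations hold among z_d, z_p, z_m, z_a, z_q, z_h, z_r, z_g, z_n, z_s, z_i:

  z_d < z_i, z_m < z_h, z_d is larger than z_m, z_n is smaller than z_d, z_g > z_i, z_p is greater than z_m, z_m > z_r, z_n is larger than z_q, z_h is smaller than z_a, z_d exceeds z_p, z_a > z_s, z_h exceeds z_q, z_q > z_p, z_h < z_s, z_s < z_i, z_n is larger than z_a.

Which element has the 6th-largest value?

Chaining the given pairs: z_r < z_m < z_p < z_q < z_h < z_s < z_a < z_n < z_d < z_i < z_g.
The 6th largest is z_s.

z_s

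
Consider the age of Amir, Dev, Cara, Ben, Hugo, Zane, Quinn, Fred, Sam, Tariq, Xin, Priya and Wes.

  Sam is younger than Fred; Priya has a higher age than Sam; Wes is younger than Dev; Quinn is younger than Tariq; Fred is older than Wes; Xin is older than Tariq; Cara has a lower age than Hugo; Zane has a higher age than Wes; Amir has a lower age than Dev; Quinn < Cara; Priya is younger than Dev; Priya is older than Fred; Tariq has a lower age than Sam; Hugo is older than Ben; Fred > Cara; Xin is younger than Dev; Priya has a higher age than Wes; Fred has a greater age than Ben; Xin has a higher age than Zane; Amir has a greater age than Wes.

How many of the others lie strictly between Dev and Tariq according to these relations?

The relations place Tariq below Dev. An element lies strictly between them when it is forced above Tariq and also forced below Dev.
Above Tariq: {Sam, Fred, Priya, Xin}. Below Dev: {Wes, Quinn, Cara, Zane, Ben, Sam, Fred, Priya, Amir, Xin}.
Intersection: {Sam, Fred, Priya, Xin} — 4.

4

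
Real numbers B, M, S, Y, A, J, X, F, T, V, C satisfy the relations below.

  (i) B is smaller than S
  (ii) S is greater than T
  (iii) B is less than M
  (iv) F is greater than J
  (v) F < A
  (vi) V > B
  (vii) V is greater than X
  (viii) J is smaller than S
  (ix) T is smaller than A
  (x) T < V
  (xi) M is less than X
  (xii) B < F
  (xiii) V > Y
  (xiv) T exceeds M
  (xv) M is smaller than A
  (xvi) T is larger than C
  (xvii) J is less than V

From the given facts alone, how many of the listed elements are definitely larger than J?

The elements the relations force above J are F, V, A, S — no chain reaches any other.
That is 4.

4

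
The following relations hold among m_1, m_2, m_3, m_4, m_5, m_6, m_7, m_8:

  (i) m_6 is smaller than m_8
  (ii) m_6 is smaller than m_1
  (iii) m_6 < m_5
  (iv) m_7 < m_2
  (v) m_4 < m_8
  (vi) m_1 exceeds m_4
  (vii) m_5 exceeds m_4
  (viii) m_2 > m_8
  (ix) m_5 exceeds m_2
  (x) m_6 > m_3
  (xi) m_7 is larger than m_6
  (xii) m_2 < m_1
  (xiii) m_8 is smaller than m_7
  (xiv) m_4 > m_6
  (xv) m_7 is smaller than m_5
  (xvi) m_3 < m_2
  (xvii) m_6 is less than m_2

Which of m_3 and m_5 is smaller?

Chaining the given relations: m_3 < m_6 < m_4 < m_8 < m_7 < m_2 < m_5.
So m_3 < m_5; m_3 is the smaller of the two.

m_3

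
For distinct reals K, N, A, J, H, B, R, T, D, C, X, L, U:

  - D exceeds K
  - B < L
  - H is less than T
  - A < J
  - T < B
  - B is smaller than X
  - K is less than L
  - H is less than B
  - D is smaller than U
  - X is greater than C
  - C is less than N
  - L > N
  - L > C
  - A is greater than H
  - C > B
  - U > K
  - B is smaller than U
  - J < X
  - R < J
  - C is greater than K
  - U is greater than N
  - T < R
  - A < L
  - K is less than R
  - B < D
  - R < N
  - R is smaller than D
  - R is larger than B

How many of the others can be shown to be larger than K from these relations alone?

Directly above K: R, C, D, U, L.
One step further: J, X, N (8 so far).
No other element is forced above K by the given relations, so the count is 8.

8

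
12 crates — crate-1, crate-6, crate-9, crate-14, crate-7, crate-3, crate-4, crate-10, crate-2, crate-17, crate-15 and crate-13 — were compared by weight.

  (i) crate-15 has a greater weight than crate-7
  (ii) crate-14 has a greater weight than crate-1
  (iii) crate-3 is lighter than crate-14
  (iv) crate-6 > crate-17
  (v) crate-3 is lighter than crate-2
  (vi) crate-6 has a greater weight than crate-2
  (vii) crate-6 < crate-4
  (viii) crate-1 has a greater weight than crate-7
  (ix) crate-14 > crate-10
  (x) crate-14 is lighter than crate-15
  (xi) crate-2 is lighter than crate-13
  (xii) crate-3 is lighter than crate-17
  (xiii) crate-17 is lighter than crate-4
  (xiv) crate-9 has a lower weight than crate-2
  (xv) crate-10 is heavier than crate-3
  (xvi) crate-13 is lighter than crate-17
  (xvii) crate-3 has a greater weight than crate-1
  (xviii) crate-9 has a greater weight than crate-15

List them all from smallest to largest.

Each adjacent pair is fixed by a given relation: crate-7 < crate-1; crate-1 < crate-3; crate-3 < crate-10; crate-10 < crate-14; crate-14 < crate-15; crate-15 < crate-9; crate-9 < crate-2; crate-2 < crate-13; crate-13 < crate-17; crate-17 < crate-6; crate-6 < crate-4. Chaining them end to end gives the full order.

crate-7 < crate-1 < crate-3 < crate-10 < crate-14 < crate-15 < crate-9 < crate-2 < crate-13 < crate-17 < crate-6 < crate-4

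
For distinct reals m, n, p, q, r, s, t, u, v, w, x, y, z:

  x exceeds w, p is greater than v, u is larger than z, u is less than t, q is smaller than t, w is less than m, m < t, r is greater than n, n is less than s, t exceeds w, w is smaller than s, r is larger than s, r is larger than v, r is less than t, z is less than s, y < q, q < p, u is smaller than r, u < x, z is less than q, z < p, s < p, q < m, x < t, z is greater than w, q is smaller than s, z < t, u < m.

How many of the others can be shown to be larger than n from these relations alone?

The elements the relations force above n are s, r, t, p — no chain reaches any other.
That is 4.

4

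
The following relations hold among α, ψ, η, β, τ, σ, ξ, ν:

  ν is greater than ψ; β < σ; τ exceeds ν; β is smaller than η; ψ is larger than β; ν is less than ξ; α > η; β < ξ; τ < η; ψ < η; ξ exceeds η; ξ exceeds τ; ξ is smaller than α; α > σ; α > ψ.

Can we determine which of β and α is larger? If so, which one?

α

Following the relations from β: β < ψ < ν < τ < η < ξ < α.
So α is larger.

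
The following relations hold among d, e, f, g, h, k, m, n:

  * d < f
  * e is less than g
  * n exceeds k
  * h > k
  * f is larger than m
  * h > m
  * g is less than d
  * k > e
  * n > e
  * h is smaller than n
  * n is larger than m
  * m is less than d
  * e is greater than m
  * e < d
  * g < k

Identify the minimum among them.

Chaining upward from m: directly above it, e, d, h, n, f; then g, k.
That covers every other element, and nothing is given below m, so m is the minimum.

m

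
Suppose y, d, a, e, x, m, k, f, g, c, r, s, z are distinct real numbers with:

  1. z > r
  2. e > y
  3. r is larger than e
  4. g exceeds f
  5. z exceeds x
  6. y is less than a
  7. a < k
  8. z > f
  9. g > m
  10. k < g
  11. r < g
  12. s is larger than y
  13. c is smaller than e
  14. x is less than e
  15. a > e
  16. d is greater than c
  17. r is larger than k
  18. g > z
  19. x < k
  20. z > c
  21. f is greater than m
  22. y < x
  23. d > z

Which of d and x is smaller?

x

Following the relations from x: x < e < a < k < r < z < d.
So x < d; x is the smaller of the two.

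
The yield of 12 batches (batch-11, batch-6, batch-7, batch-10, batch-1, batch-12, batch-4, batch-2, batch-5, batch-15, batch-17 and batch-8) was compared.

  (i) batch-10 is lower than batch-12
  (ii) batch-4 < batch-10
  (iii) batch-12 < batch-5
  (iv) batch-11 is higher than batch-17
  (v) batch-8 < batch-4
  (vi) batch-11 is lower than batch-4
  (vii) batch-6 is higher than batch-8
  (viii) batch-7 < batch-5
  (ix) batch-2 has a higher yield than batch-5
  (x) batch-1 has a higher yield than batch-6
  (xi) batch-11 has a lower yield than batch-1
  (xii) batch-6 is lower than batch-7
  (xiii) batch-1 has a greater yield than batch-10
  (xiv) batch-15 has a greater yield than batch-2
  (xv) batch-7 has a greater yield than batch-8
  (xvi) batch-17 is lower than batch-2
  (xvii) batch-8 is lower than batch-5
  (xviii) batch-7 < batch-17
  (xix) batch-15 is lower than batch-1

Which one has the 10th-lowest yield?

Chaining the given pairs: batch-8 < batch-6 < batch-7 < batch-17 < batch-11 < batch-4 < batch-10 < batch-12 < batch-5 < batch-2 < batch-15 < batch-1.
Counting 10 from the smallest end gives batch-2.

batch-2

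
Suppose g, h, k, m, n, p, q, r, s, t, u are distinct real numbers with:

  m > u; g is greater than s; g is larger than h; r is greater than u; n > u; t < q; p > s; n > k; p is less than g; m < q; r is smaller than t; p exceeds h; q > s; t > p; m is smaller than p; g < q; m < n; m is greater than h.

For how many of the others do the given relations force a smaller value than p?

4

Directly below p: h, s, m.
One step further: u (4 so far).
No other element is forced below p by the given relations, so the count is 4.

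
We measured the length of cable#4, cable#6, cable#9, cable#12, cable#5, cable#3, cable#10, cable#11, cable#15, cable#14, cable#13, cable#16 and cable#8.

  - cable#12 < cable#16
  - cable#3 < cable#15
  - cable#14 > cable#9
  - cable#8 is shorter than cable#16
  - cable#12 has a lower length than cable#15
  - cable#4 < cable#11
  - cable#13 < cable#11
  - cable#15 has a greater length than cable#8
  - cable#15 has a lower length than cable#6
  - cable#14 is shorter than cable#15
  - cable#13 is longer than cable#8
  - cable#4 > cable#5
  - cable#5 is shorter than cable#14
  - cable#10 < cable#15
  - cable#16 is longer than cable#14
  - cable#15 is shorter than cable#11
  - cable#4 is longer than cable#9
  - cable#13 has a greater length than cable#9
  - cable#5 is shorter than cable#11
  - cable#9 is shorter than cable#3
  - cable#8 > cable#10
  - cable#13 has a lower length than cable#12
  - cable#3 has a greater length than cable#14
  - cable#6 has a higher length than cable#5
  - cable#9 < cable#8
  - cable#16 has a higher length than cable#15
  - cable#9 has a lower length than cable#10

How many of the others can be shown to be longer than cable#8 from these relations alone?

From cable#8 the given relations immediately reach cable#13, cable#15, cable#16.
From those, cable#12, cable#11, cable#6 — 6 in total.
Nothing else is reachable above cable#8; 6 in all.

6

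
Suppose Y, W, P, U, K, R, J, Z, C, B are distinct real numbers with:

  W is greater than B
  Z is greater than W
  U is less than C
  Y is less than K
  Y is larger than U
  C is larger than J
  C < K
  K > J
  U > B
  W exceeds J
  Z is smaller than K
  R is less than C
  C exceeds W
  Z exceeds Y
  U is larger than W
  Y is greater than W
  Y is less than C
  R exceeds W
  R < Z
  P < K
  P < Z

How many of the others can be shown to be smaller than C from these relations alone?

6

From C the given relations immediately reach J, W, U, R, Y.
From those, B — 6 in total.
Nothing else is reachable below C; 6 in all.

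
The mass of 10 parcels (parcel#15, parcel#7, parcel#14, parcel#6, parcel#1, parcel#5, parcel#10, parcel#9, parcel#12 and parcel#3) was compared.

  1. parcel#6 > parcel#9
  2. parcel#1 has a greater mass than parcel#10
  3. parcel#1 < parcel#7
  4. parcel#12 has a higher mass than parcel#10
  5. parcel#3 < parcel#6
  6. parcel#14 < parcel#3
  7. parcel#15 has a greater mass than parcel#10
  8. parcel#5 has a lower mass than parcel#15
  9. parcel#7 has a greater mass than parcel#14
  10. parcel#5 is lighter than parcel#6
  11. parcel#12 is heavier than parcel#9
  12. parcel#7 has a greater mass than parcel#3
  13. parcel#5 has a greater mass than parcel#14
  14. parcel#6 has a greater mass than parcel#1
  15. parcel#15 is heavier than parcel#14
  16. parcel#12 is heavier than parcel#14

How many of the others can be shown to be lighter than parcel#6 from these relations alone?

6

The elements the relations force below parcel#6 are parcel#10, parcel#14, parcel#3, parcel#9, parcel#1, parcel#5 — no chain reaches any other.
That is 6.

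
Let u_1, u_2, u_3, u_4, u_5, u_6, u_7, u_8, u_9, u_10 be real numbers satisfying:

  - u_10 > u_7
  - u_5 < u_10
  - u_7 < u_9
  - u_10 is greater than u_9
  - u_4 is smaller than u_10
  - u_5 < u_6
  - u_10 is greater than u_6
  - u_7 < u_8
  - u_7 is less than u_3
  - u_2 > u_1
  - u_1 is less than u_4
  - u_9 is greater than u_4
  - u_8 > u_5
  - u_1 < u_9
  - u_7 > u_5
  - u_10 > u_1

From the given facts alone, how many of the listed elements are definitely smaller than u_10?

6

The elements the relations force below u_10 are u_5, u_7, u_1, u_6, u_4, u_9 — no chain reaches any other.
That is 6.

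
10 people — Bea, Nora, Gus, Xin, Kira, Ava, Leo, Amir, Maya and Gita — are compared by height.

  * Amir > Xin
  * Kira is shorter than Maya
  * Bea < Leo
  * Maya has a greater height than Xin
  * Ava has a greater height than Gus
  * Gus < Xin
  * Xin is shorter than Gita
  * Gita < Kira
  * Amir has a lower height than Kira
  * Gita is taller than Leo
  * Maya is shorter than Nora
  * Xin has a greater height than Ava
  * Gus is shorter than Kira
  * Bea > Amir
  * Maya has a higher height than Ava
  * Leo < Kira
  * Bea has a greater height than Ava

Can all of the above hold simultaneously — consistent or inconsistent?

consistent

Every relation is compatible with Gus < Ava < Xin < Amir < Bea < Leo < Gita < Kira < Maya < Nora; the set is consistent.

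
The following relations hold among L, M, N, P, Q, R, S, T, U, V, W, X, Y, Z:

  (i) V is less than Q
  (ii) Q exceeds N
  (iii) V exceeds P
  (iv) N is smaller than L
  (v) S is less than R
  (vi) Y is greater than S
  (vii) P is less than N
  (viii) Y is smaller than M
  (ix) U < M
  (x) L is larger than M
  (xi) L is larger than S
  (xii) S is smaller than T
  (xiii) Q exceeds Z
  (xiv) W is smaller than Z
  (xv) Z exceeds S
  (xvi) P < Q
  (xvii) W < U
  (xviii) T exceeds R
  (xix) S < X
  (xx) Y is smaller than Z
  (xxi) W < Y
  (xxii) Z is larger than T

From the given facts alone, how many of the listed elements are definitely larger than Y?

4

Directly above Y: M, Z.
One step further: L, Q (4 so far).
Nothing else is reachable above Y; 4 in all.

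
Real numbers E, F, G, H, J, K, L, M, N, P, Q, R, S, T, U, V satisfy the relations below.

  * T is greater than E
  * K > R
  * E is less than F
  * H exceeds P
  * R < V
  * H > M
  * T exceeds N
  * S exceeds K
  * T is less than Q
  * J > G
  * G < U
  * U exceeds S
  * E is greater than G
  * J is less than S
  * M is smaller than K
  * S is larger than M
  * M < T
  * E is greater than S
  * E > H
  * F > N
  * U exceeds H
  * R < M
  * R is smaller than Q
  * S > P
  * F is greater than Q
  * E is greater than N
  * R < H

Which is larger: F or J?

J < S < E < T < Q < F, by transitivity through S, E, T, Q.
So J < F; F is the larger of the two.

F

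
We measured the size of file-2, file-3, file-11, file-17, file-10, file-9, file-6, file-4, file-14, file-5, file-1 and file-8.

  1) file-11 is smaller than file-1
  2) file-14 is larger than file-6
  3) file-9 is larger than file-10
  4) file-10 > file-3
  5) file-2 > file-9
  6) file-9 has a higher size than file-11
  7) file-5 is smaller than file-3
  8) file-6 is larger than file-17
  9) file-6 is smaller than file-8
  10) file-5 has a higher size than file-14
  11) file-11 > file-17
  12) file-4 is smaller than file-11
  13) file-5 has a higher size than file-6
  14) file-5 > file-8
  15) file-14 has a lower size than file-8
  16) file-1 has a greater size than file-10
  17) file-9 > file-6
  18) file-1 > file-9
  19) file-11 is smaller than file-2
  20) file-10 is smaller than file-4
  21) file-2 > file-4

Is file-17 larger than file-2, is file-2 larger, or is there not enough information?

file-2

The relevant relations are file-17 < file-6; file-6 < file-14; file-14 < file-8; file-8 < file-5; file-5 < file-3; file-3 < file-10; file-10 < file-4; file-4 < file-11; file-11 < file-2.
Chaining these gives file-17 < file-6 < file-14 < file-8 < file-5 < file-3 < file-10 < file-4 < file-11 < file-2.
So file-2 is larger.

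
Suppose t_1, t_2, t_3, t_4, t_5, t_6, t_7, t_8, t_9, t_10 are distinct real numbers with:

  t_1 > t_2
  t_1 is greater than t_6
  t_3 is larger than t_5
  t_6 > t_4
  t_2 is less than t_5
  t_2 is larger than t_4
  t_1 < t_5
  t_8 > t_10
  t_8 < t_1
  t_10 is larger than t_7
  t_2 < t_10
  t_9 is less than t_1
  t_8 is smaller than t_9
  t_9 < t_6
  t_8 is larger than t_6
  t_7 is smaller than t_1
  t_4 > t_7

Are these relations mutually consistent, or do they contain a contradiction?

We have t_6 < t_8 stated directly, yet also t_8 < t_9 < t_6 by chaining the others — so t_8 < t_6. Contradiction.

inconsistent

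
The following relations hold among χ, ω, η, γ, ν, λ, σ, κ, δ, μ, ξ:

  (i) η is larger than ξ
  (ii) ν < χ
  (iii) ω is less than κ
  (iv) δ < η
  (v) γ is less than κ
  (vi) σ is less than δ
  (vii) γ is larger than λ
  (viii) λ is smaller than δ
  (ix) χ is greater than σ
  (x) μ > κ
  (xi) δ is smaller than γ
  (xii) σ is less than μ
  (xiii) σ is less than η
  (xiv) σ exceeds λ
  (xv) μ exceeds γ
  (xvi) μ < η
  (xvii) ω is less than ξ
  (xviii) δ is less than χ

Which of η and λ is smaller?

λ

λ < σ and σ < δ give λ < δ.
Then δ < γ extends the chain to γ.
Then γ < κ extends the chain to κ.
With κ < μ: λ < σ < δ < γ < κ < μ.
With μ < η: λ < σ < δ < γ < κ < μ < η.
So λ < η; λ is the smaller of the two.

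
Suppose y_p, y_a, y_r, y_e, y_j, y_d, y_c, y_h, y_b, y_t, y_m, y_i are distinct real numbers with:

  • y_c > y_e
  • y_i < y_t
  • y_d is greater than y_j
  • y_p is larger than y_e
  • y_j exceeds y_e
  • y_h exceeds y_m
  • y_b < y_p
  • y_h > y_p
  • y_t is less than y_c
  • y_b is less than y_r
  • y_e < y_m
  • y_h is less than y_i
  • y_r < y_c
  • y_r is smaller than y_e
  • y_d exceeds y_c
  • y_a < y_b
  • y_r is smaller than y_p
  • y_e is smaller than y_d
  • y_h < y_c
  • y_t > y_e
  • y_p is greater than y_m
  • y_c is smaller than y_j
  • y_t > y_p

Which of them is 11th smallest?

Piecing the relations together gives one ordering: y_a < y_b < y_r < y_e < y_m < y_p < y_h < y_i < y_t < y_c < y_j < y_d.
Counting 11 from the smallest end gives y_j.

y_j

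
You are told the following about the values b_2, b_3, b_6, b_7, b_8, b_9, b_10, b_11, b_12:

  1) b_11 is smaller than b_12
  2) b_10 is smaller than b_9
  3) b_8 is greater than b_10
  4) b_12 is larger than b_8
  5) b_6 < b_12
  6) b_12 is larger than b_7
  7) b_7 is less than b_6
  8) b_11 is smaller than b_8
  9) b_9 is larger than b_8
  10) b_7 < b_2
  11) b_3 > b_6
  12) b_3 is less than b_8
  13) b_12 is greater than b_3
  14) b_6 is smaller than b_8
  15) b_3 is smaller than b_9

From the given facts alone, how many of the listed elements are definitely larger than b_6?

Directly above b_6: b_3, b_8, b_12.
One step further: b_9 (4 so far).
No other element is forced above b_6 by the given relations, so the count is 4.

4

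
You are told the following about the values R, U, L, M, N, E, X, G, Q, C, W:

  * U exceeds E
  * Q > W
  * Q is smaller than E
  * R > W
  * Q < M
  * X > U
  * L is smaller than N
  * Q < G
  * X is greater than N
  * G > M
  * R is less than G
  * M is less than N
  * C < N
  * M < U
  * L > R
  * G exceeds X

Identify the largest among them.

G

Chaining downward from G: directly below it, R, Q, M, X; then W, U, N; then C, L, E.
That covers every other element, and nothing is given above G, so G is the largest.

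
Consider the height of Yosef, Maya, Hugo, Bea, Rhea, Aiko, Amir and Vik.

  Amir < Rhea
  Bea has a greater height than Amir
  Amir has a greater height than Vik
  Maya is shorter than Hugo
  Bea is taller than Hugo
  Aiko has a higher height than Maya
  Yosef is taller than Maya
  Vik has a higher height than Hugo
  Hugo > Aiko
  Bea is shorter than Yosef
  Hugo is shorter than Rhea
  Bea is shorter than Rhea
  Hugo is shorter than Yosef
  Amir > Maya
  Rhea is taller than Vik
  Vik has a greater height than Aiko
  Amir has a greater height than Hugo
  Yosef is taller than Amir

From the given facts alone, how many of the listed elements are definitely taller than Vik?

From Vik the given relations immediately reach Amir, Rhea.
From those, Bea, Yosef — 4 in total.
No other element is forced above Vik by the given relations, so the count is 4.

4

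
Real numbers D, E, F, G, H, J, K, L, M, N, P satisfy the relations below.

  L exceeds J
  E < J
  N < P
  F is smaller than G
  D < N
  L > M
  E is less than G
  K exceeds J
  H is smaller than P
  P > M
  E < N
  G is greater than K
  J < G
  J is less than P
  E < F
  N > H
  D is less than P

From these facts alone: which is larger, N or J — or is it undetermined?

undetermined

Following every chain through J: above J we get K, L, G, P; below J we get E.
N is not reached, and no chain runs the other way from N to J.
So the given relations leave the order of J and N undetermined.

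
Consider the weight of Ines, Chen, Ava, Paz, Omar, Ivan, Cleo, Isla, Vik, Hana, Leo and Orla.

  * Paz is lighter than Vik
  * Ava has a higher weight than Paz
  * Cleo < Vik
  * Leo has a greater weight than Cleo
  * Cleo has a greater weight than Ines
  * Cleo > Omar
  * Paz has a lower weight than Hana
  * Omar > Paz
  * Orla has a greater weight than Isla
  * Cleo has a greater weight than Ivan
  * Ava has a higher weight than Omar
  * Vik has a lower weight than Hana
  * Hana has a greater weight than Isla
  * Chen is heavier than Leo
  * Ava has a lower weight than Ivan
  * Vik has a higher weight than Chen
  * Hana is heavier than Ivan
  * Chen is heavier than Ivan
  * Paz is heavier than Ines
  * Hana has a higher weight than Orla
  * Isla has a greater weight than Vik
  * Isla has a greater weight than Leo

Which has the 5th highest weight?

Chen

The consecutive relations fix a unique order: Ines < Paz < Omar < Ava < Ivan < Cleo < Leo < Chen < Vik < Isla < Orla < Hana.
Counting 5 from the largest end gives Chen.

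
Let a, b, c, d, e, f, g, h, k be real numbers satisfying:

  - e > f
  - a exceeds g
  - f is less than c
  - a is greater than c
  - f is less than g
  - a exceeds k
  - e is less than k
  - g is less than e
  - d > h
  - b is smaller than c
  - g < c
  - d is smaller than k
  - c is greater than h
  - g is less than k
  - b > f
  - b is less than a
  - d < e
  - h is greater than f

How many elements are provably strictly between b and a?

1

The relations place b below a. An element lies strictly between them when it is forced above b and also forced below a.
Above b: {c}. Below a: {f, h, d, g, c, e, k}.
Intersection: {c} — 1.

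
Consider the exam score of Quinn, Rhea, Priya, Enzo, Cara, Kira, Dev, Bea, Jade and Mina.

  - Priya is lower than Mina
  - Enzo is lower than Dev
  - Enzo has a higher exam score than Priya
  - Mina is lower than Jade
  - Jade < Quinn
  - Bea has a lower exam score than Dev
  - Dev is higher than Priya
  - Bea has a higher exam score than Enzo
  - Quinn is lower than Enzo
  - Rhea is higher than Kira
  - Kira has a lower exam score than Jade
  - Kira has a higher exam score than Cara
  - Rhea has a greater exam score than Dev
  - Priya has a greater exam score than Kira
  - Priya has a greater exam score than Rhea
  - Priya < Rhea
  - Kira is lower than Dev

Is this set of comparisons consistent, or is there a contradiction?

inconsistent

Chaining the given relations yields Priya < Mina < Jade < Quinn < Enzo < Bea < Dev < Rhea, so Priya < Rhea. But one relation states Rhea < Priya. These cannot both hold.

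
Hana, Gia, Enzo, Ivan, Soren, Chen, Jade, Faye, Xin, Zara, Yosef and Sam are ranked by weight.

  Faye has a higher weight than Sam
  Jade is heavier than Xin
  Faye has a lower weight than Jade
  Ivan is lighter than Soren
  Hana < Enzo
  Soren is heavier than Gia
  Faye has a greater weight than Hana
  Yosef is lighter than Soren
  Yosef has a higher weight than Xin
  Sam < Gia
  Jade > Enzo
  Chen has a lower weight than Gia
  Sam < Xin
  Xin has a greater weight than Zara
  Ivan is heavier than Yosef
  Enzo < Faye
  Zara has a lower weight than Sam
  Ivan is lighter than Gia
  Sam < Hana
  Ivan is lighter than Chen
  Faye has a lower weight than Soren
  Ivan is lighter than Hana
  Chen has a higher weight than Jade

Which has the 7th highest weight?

Chaining the given pairs: Zara < Sam < Xin < Yosef < Ivan < Hana < Enzo < Faye < Jade < Chen < Gia < Soren.
Counting 7 from the largest end gives Hana.

Hana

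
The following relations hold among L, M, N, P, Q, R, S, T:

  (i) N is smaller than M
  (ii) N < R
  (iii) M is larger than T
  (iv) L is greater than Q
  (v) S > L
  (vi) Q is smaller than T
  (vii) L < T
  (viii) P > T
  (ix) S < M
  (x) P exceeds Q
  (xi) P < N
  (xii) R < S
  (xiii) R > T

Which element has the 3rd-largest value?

The consecutive relations fix a unique order: Q < L < T < P < N < R < S < M.
Counting 3 from the largest end gives R.

R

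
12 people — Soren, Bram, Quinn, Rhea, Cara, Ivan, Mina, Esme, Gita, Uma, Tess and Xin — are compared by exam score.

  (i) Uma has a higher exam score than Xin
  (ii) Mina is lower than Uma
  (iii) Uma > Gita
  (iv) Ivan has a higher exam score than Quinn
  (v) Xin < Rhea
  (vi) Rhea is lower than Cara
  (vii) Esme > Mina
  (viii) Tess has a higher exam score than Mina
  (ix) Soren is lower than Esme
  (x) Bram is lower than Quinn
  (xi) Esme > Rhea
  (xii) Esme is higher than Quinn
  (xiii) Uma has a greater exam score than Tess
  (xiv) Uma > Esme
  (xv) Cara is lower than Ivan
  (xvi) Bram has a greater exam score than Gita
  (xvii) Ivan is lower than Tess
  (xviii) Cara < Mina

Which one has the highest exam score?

Chaining downward from Uma: directly below it, Xin, Gita, Mina, Esme, Tess; then Rhea, Cara, Soren, Quinn, Ivan; then Bram.
That covers every other element, and nothing is given above Uma, so Uma is the highest exam score.

Uma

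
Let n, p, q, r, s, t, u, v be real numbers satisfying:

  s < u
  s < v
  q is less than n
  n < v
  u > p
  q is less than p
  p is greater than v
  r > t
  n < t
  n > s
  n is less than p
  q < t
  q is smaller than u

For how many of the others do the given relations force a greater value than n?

5

Directly above n: t, v, p.
One step further: r, u (5 so far).
Nothing else is reachable above n; 5 in all.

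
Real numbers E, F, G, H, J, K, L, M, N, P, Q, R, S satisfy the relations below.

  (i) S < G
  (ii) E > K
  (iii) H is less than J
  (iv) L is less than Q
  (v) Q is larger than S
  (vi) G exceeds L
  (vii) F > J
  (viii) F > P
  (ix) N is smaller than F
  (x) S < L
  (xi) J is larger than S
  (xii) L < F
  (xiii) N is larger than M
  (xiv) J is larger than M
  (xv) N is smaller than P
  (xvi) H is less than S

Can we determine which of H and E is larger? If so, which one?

undetermined

Following every chain through E: below E we get K.
H is not reached, and no chain runs the other way from H to E.
So the given relations leave the order of E and H undetermined.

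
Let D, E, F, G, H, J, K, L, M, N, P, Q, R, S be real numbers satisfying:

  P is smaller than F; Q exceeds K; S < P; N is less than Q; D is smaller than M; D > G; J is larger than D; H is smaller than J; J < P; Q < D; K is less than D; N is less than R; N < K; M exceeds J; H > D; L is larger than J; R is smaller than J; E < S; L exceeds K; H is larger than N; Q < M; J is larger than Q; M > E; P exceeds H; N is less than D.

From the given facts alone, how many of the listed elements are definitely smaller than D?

4

Directly below D: N, K, G, Q.
Nothing else is reachable below D; 4 in all.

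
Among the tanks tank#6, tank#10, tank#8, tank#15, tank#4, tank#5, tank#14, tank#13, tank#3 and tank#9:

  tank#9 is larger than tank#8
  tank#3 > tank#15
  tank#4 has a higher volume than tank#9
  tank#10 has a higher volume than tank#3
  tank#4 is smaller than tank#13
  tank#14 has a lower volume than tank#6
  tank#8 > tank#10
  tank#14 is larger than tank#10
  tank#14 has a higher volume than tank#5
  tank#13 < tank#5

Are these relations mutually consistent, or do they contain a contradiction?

consistent

Every relation is compatible with tank#15 < tank#3 < tank#10 < tank#8 < tank#9 < tank#4 < tank#13 < tank#5 < tank#14 < tank#6; the set is consistent.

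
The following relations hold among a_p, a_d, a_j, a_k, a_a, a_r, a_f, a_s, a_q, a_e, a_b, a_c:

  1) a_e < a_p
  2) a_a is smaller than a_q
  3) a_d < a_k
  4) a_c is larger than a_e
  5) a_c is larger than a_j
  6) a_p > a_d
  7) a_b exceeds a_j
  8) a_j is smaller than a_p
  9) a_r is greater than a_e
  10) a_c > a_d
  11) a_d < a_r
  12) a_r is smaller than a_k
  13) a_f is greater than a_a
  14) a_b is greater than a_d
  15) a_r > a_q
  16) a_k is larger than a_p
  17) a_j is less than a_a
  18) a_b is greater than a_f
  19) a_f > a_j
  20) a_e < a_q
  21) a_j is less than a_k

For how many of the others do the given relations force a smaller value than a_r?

From a_r the given relations immediately reach a_e, a_d, a_q.
From those, a_a — 4 in total.
From those, a_j — 5 in total.
No other element is forced below a_r by the given relations, so the count is 5.

5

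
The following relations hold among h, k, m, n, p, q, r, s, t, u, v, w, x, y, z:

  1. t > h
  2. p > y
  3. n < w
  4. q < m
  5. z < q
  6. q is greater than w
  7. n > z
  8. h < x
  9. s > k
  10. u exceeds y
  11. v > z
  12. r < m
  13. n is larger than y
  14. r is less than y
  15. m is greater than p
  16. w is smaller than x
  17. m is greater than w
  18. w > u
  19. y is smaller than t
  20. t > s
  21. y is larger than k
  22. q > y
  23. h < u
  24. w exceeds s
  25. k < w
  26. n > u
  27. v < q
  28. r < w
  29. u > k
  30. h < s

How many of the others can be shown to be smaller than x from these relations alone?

9

The elements the relations force below x are h, z, r, k, y, s, u, n, w — no chain reaches any other.
That is 9.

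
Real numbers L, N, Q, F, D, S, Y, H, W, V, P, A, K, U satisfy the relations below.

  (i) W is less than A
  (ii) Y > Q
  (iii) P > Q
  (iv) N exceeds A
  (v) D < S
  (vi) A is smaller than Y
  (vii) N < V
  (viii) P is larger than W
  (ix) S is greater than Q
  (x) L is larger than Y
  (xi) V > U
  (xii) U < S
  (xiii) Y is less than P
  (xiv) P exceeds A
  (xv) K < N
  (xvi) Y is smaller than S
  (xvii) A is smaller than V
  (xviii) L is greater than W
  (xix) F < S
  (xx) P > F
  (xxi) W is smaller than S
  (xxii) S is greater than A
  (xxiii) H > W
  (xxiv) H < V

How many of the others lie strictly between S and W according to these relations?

2

Chaining upward from W reaches: H, A, Y, L, N, V, P.
Chaining downward from S reaches: D, A, Q, F, Y, U.
Strictly between W and S are those in both lists: A, Y — 2 elements.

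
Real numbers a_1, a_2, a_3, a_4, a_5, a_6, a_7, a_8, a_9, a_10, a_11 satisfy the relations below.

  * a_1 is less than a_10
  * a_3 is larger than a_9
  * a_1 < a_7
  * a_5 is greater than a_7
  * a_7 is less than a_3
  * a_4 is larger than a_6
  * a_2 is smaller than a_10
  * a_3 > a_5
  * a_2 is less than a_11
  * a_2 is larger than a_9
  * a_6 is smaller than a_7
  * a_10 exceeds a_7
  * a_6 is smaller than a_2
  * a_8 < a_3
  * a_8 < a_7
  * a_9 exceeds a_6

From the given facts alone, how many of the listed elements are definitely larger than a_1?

4

The elements the relations force above a_1 are a_7, a_5, a_3, a_10 — no chain reaches any other.
That is 4.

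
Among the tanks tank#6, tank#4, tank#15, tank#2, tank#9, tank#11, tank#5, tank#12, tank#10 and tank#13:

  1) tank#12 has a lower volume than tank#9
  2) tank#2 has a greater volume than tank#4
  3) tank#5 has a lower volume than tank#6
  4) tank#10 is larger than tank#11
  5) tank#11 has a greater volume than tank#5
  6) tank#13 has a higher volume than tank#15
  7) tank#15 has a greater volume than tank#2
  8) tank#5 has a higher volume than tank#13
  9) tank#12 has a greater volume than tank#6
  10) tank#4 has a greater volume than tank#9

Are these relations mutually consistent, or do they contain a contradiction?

inconsistent

We have tank#5 < tank#6 stated directly, yet also tank#6 < tank#12 < tank#9 < tank#4 < tank#2 < tank#15 < tank#13 < tank#5 by chaining the others — so tank#6 < tank#5. Contradiction.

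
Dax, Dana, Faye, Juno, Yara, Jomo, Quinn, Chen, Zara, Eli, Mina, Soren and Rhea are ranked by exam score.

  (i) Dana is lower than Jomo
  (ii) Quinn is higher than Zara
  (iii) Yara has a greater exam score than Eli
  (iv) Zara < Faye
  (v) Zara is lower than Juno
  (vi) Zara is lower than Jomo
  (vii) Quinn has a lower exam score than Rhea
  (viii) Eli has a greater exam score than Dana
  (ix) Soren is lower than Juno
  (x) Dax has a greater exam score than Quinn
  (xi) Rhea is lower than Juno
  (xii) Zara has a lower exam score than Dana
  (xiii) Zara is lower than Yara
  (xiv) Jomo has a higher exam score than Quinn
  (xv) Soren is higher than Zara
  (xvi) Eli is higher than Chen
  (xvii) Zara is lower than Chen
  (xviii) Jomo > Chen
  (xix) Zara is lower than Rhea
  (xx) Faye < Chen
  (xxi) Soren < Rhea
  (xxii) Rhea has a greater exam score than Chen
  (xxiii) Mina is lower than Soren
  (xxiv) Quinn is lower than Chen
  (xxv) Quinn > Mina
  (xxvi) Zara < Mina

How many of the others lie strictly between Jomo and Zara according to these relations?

Chaining upward from Zara reaches: Mina, Faye, Soren, Quinn, Chen, Dana, Rhea, Eli, Dax, Juno, Yara.
Chaining downward from Jomo reaches: Mina, Faye, Quinn, Chen, Dana.
Strictly between Zara and Jomo are those in both lists: Mina, Faye, Quinn, Chen, Dana — 5 elements.

5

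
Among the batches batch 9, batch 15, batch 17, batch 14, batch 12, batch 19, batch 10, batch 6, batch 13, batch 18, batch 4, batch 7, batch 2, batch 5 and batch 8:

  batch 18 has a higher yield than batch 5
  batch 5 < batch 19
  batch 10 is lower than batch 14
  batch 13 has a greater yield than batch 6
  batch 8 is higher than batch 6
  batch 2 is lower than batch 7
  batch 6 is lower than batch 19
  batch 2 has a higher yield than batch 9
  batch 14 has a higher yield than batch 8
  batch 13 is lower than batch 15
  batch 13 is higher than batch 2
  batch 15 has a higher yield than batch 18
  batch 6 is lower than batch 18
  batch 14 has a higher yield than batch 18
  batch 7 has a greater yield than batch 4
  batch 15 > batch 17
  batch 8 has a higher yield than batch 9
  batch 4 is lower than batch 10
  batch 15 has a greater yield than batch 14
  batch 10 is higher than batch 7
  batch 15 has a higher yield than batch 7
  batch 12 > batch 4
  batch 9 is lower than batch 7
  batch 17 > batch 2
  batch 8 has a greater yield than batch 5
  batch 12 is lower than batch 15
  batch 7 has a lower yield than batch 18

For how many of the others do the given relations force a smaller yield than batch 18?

6

Directly below batch 18: batch 6, batch 5, batch 7.
One step further: batch 4, batch 9, batch 2 (6 so far).
No other element is forced below batch 18 by the given relations, so the count is 6.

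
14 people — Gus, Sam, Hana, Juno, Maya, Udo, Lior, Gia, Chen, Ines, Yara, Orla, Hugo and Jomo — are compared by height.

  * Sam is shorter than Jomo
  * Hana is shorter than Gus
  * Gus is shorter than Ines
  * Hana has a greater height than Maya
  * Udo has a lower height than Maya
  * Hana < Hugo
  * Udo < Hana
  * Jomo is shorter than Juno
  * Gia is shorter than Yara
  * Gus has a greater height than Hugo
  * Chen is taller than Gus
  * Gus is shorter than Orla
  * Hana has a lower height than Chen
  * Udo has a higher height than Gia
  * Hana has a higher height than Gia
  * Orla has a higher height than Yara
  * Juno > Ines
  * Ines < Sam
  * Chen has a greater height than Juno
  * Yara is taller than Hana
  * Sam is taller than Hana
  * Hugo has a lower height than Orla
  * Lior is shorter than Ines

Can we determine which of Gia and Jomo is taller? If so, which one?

Chaining the given relations: Gia < Udo < Maya < Hana < Hugo < Gus < Ines < Sam < Jomo.
So Jomo is taller.

Jomo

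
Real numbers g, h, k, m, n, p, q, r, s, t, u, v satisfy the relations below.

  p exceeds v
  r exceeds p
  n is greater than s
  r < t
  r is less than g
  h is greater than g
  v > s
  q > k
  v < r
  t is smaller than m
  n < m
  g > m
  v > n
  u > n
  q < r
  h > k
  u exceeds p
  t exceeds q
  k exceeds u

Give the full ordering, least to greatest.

s < n < v < p < u < k < q < r < t < m < g < h

Nothing is placed below s, so it is least; from there s < n; n < v; v < p; p < u; u < k; k < q; q < r; r < t; t < m; m < g; g < h, each given directly.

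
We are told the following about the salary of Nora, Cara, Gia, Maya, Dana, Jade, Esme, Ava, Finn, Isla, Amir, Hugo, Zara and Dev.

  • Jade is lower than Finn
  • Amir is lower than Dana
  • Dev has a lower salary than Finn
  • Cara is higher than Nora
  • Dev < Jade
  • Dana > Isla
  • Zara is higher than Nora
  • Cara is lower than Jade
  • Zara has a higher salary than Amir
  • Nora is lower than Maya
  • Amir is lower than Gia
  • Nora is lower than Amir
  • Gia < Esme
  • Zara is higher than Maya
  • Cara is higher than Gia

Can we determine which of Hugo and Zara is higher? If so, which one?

Following every chain through Hugo: nothing is chained to Hugo.
Zara is not reached, and no chain runs the other way from Zara to Hugo.
So the given relations leave the order of Hugo and Zara undetermined.

undetermined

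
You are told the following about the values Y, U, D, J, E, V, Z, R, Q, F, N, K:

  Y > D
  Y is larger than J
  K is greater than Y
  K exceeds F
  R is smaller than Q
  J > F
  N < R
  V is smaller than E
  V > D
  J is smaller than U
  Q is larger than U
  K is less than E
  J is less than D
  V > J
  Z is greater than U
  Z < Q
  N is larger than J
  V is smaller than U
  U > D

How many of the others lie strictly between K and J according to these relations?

Chaining upward from J reaches: D, Y, N, V, U, Z, E, R, Q.
Chaining downward from K reaches: F, D, Y.
Strictly between J and K are those in both lists: D, Y — 2 elements.

2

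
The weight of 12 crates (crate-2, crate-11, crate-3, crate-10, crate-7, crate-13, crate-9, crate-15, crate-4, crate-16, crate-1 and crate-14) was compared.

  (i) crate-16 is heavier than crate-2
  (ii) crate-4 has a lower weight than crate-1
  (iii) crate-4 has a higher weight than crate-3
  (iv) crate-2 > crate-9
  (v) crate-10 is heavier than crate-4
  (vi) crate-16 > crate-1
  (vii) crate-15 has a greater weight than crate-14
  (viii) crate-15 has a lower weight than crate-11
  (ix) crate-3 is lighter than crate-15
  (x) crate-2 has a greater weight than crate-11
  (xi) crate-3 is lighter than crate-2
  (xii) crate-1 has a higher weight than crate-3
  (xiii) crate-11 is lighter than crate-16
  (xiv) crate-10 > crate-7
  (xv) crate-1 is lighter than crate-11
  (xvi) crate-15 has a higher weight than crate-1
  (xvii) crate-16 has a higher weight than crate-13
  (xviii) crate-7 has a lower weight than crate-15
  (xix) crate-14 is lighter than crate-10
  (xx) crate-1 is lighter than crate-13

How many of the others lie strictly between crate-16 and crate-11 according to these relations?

1

The relations place crate-11 below crate-16. An element lies strictly between them when it is forced above crate-11 and also forced below crate-16.
Above crate-11: {crate-2}. Below crate-16: {crate-9, crate-14, crate-3, crate-4, crate-1, crate-7, crate-15, crate-2, crate-13}.
Intersection: {crate-2} — 1.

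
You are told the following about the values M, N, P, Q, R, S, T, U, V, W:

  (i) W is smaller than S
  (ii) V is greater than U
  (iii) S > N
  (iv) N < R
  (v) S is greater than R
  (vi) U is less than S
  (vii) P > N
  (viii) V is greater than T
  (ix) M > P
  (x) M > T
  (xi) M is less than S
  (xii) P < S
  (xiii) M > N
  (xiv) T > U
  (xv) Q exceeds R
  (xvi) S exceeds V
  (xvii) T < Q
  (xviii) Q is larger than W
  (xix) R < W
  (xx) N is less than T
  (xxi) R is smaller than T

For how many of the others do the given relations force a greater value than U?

The elements the relations force above U are T, V, M, Q, S — no chain reaches any other.
That is 5.

5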